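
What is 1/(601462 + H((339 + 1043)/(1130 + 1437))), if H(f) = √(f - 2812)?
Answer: 771976477/464314519417885 - I*√18526095474/928629038835770 ≈ 1.6626e-6 - 1.4657e-10*I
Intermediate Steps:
H(f) = √(-2812 + f)
1/(601462 + H((339 + 1043)/(1130 + 1437))) = 1/(601462 + √(-2812 + (339 + 1043)/(1130 + 1437))) = 1/(601462 + √(-2812 + 1382/2567)) = 1/(601462 + √(-7217022/2567)) = 1/(601462 + I*√18526095474/2567)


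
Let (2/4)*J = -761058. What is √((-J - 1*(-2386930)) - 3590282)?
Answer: 2*√79691 ≈ 564.59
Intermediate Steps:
J = -1522116 (J = 2*(-761058) = -1522116)
√((-J - 1*(-2386930)) - 3590282) = √((-1*(-1522116) - 1*(-2386930)) - 3590282) = √((1522116 + 2386930) - 3590282) = √(3909046 - 3590282) = √318764 = 2*√79691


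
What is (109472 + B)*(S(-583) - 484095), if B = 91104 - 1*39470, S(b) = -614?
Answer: -78089528154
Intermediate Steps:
B = 51634 (B = 91104 - 39470 = 51634)
(109472 + B)*(S(-583) - 484095) = (109472 + 51634)*(-614 - 484095) = 161106*(-484709) = -78089528154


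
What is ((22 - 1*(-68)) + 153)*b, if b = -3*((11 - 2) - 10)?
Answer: 729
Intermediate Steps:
b = 3 (b = -3*(9 - 10) = -3*(-1) = 3)
((22 - 1*(-68)) + 153)*b = ((22 - 1*(-68)) + 153)*3 = ((22 + 68) + 153)*3 = (90 + 153)*3 = 243*3 = 729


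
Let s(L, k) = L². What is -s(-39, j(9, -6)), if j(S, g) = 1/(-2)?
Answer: -1521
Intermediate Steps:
j(S, g) = -½
-s(-39, j(9, -6)) = -1*(-39)² = -1*1521 = -1521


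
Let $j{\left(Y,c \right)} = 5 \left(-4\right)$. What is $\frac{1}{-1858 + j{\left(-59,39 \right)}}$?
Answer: $- \frac{1}{1878} \approx -0.00053248$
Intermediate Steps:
$j{\left(Y,c \right)} = -20$
$\frac{1}{-1858 + j{\left(-59,39 \right)}} = \frac{1}{-1858 - 20} = \frac{1}{-1878} = - \frac{1}{1878}$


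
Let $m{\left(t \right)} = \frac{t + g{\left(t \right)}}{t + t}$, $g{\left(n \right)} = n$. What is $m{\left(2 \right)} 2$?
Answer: $2$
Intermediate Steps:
$m{\left(t \right)} = 1$ ($m{\left(t \right)} = \frac{t + t}{t + t} = \frac{2 t}{2 t} = 2 t \frac{1}{2 t} = 1$)
$m{\left(2 \right)} 2 = 1 \cdot 2 = 2$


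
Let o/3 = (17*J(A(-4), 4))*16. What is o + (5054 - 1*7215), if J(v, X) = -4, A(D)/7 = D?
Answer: -5425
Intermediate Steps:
A(D) = 7*D
o = -3264 (o = 3*((17*(-4))*16) = 3*(-68*16) = 3*(-1088) = -3264)
o + (5054 - 1*7215) = -3264 + (5054 - 1*7215) = -3264 + (5054 - 7215) = -3264 - 2161 = -5425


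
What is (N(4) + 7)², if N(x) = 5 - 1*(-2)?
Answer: 196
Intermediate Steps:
N(x) = 7 (N(x) = 5 + 2 = 7)
(N(4) + 7)² = (7 + 7)² = 14² = 196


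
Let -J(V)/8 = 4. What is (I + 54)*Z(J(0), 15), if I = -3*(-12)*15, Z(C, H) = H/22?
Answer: 405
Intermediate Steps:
J(V) = -32 (J(V) = -8*4 = -32)
Z(C, H) = H/22 (Z(C, H) = H*(1/22) = H/22)
I = 540 (I = 36*15 = 540)
(I + 54)*Z(J(0), 15) = (540 + 54)*((1/22)*15) = 594*(15/22) = 405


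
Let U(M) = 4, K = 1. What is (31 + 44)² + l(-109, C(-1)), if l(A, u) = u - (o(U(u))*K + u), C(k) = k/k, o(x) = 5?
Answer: 5620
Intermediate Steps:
C(k) = 1
l(A, u) = -5 (l(A, u) = u - (5*1 + u) = u - (5 + u) = u + (-5 - u) = -5)
(31 + 44)² + l(-109, C(-1)) = (31 + 44)² - 5 = 75² - 5 = 5625 - 5 = 5620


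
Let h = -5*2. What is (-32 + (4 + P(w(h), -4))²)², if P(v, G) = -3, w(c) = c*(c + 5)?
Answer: 961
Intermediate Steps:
h = -10
w(c) = c*(5 + c)
(-32 + (4 + P(w(h), -4))²)² = (-32 + (4 - 3)²)² = (-32 + 1²)² = (-32 + 1)² = (-31)² = 961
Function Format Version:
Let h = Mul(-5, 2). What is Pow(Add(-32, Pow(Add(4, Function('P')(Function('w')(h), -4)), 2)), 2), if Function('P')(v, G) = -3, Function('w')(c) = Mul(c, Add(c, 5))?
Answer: 961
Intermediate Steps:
h = -10
Function('w')(c) = Mul(c, Add(5, c))
Pow(Add(-32, Pow(Add(4, Function('P')(Function('w')(h), -4)), 2)), 2) = Pow(Add(-32, Pow(Add(4, -3), 2)), 2) = Pow(Add(-32, Pow(1, 2)), 2) = Pow(Add(-32, 1), 2) = Pow(-31, 2) = 961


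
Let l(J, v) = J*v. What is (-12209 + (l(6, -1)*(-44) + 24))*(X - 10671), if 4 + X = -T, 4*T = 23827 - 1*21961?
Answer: 265635643/2 ≈ 1.3282e+8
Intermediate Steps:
T = 933/2 (T = (23827 - 1*21961)/4 = (23827 - 21961)/4 = (1/4)*1866 = 933/2 ≈ 466.50)
X = -941/2 (X = -4 - 1*933/2 = -4 - 933/2 = -941/2 ≈ -470.50)
(-12209 + (l(6, -1)*(-44) + 24))*(X - 10671) = (-12209 + ((6*(-1))*(-44) + 24))*(-941/2 - 10671) = (-12209 + (-6*(-44) + 24))*(-22283/2) = (-12209 + (264 + 24))*(-22283/2) = (-12209 + 288)*(-22283/2) = -11921*(-22283/2) = 265635643/2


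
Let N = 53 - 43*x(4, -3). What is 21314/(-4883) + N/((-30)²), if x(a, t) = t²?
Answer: -10406761/2197350 ≈ -4.7361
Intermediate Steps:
N = -334 (N = 53 - 43*(-3)² = 53 - 43*9 = 53 - 387 = -334)
21314/(-4883) + N/((-30)²) = 21314/(-4883) - 334/((-30)²) = 21314*(-1/4883) - 334/900 = -21314/4883 - 334*1/900 = -21314/4883 - 167/450 = -10406761/2197350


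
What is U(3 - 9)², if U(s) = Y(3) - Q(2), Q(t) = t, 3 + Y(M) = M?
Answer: 4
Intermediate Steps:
Y(M) = -3 + M
U(s) = -2 (U(s) = (-3 + 3) - 1*2 = 0 - 2 = -2)
U(3 - 9)² = (-2)² = 4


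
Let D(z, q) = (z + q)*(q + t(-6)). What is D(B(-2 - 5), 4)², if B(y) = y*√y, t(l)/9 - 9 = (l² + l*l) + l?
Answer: -150760407 - 25818296*I*√7 ≈ -1.5076e+8 - 6.8309e+7*I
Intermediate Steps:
t(l) = 81 + 9*l + 18*l² (t(l) = 81 + 9*((l² + l*l) + l) = 81 + 9*((l² + l²) + l) = 81 + 9*(2*l² + l) = 81 + 9*(l + 2*l²) = 81 + (9*l + 18*l²) = 81 + 9*l + 18*l²)
B(y) = y^(3/2)
D(z, q) = (675 + q)*(q + z) (D(z, q) = (z + q)*(q + (81 + 9*(-6) + 18*(-6)²)) = (q + z)*(q + (81 - 54 + 18*36)) = (q + z)*(q + (81 - 54 + 648)) = (q + z)*(q + 675) = (q + z)*(675 + q) = (675 + q)*(q + z))
D(B(-2 - 5), 4)² = (4² + 675*4 + 675*(-2 - 5)^(3/2) + 4*(-2 - 5)^(3/2))² = (16 + 2700 + 675*(-7)^(3/2) + 4*(-7)^(3/2))² = (16 + 2700 + 675*(-7*I*√7) + 4*(-7*I*√7))² = (16 + 2700 - 4725*I*√7 - 28*I*√7)² = (2716 - 4753*I*√7)²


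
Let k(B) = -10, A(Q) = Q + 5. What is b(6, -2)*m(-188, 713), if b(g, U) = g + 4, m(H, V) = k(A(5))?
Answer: -100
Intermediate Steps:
A(Q) = 5 + Q
m(H, V) = -10
b(g, U) = 4 + g
b(6, -2)*m(-188, 713) = (4 + 6)*(-10) = 10*(-10) = -100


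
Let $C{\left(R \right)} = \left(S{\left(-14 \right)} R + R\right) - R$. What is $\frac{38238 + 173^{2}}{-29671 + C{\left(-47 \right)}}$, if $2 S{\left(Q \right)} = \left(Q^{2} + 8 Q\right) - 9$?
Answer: $- \frac{136334}{62867} \approx -2.1686$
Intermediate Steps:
$S{\left(Q \right)} = - \frac{9}{2} + \frac{Q^{2}}{2} + 4 Q$ ($S{\left(Q \right)} = \frac{\left(Q^{2} + 8 Q\right) - 9}{2} = \frac{-9 + Q^{2} + 8 Q}{2} = - \frac{9}{2} + \frac{Q^{2}}{2} + 4 Q$)
$C{\left(R \right)} = \frac{75 R}{2}$ ($C{\left(R \right)} = \left(\left(- \frac{9}{2} + \frac{\left(-14\right)^{2}}{2} + 4 \left(-14\right)\right) R + R\right) - R = \left(\left(- \frac{9}{2} + \frac{1}{2} \cdot 196 - 56\right) R + R\right) - R = \left(\left(- \frac{9}{2} + 98 - 56\right) R + R\right) - R = \left(\frac{75 R}{2} + R\right) - R = \frac{77 R}{2} - R = \frac{75 R}{2}$)
$\frac{38238 + 173^{2}}{-29671 + C{\left(-47 \right)}} = \frac{38238 + 173^{2}}{-29671 + \frac{75}{2} \left(-47\right)} = \frac{38238 + 29929}{-29671 - \frac{3525}{2}} = \frac{68167}{- \frac{62867}{2}} = 68167 \left(- \frac{2}{62867}\right) = - \frac{136334}{62867}$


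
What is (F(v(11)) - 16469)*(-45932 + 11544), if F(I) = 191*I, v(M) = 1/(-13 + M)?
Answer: 569620026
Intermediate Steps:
(F(v(11)) - 16469)*(-45932 + 11544) = (191/(-13 + 11) - 16469)*(-45932 + 11544) = (191/(-2) - 16469)*(-34388) = (191*(-1/2) - 16469)*(-34388) = (-191/2 - 16469)*(-34388) = -33129/2*(-34388) = 569620026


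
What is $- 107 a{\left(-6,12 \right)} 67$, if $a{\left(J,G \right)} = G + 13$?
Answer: $-179225$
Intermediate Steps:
$a{\left(J,G \right)} = 13 + G$
$- 107 a{\left(-6,12 \right)} 67 = - 107 \left(13 + 12\right) 67 = \left(-107\right) 25 \cdot 67 = \left(-2675\right) 67 = -179225$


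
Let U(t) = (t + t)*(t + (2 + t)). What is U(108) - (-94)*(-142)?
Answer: 33740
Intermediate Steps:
U(t) = 2*t*(2 + 2*t) (U(t) = (2*t)*(2 + 2*t) = 2*t*(2 + 2*t))
U(108) - (-94)*(-142) = 4*108*(1 + 108) - (-94)*(-142) = 4*108*109 - 1*13348 = 47088 - 13348 = 33740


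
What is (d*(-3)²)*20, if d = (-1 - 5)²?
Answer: 6480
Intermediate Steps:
d = 36 (d = (-6)² = 36)
(d*(-3)²)*20 = (36*(-3)²)*20 = (36*9)*20 = 324*20 = 6480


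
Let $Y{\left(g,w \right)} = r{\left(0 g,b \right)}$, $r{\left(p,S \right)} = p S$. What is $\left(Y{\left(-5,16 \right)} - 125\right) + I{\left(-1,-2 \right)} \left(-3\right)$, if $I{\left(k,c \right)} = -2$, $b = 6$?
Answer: $-119$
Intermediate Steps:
$r{\left(p,S \right)} = S p$
$Y{\left(g,w \right)} = 0$ ($Y{\left(g,w \right)} = 6 \cdot 0 g = 6 \cdot 0 = 0$)
$\left(Y{\left(-5,16 \right)} - 125\right) + I{\left(-1,-2 \right)} \left(-3\right) = \left(0 - 125\right) - -6 = -125 + 6 = -119$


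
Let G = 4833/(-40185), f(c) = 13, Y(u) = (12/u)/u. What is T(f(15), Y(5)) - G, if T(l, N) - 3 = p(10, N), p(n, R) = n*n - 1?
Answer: 455967/4465 ≈ 102.12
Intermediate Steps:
Y(u) = 12/u**2
p(n, R) = -1 + n**2 (p(n, R) = n**2 - 1 = -1 + n**2)
T(l, N) = 102 (T(l, N) = 3 + (-1 + 10**2) = 3 + (-1 + 100) = 3 + 99 = 102)
G = -537/4465 (G = 4833*(-1/40185) = -537/4465 ≈ -0.12027)
T(f(15), Y(5)) - G = 102 - 1*(-537/4465) = 102 + 537/4465 = 455967/4465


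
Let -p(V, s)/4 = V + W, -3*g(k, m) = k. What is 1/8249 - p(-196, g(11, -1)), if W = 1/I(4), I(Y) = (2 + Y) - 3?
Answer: -19368649/24747 ≈ -782.67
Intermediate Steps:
g(k, m) = -k/3
I(Y) = -1 + Y
W = ⅓ (W = 1/(-1 + 4) = 1/3 = ⅓ ≈ 0.33333)
p(V, s) = -4/3 - 4*V (p(V, s) = -4*(V + ⅓) = -4*(⅓ + V) = -4/3 - 4*V)
1/8249 - p(-196, g(11, -1)) = 1/8249 - (-4/3 - 4*(-196)) = 1/8249 - (-4/3 + 784) = 1/8249 - 1*2348/3 = 1/8249 - 2348/3 = -19368649/24747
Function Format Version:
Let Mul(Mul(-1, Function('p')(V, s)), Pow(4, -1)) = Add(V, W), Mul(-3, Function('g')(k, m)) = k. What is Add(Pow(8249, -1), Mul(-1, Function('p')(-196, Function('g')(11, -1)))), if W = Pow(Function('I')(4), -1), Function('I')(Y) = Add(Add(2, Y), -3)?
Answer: Rational(-19368649, 24747) ≈ -782.67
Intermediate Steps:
Function('g')(k, m) = Mul(Rational(-1, 3), k)
Function('I')(Y) = Add(-1, Y)
W = Rational(1, 3) (W = Pow(Add(-1, 4), -1) = Pow(3, -1) = Rational(1, 3) ≈ 0.33333)
Function('p')(V, s) = Add(Rational(-4, 3), Mul(-4, V)) (Function('p')(V, s) = Mul(-4, Add(V, Rational(1, 3))) = Mul(-4, Add(Rational(1, 3), V)) = Add(Rational(-4, 3), Mul(-4, V)))
Add(Pow(8249, -1), Mul(-1, Function('p')(-196, Function('g')(11, -1)))) = Add(Pow(8249, -1), Mul(-1, Add(Rational(-4, 3), Mul(-4, -196)))) = Add(Rational(1, 8249), Mul(-1, Add(Rational(-4, 3), 784))) = Add(Rational(1, 8249), Mul(-1, Rational(2348, 3))) = Add(Rational(1, 8249), Rational(-2348, 3)) = Rational(-19368649, 24747)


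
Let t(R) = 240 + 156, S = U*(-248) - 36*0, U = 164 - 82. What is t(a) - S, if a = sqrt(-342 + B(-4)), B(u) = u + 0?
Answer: 20732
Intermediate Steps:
U = 82
B(u) = u
S = -20336 (S = 82*(-248) - 36*0 = -20336 + 0 = -20336)
a = I*sqrt(346) (a = sqrt(-342 - 4) = sqrt(-346) = I*sqrt(346) ≈ 18.601*I)
t(R) = 396
t(a) - S = 396 - 1*(-20336) = 396 + 20336 = 20732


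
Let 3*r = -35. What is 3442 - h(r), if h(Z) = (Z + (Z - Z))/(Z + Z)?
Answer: 6883/2 ≈ 3441.5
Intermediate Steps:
r = -35/3 (r = (1/3)*(-35) = -35/3 ≈ -11.667)
h(Z) = 1/2 (h(Z) = (Z + 0)/((2*Z)) = Z*(1/(2*Z)) = 1/2)
3442 - h(r) = 3442 - 1*1/2 = 3442 - 1/2 = 6883/2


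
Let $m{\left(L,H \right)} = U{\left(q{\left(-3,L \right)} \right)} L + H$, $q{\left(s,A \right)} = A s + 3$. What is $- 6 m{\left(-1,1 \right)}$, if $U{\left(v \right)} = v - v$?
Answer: $-6$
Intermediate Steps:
$q{\left(s,A \right)} = 3 + A s$
$U{\left(v \right)} = 0$
$m{\left(L,H \right)} = H$ ($m{\left(L,H \right)} = 0 L + H = 0 + H = H$)
$- 6 m{\left(-1,1 \right)} = \left(-6\right) 1 = -6$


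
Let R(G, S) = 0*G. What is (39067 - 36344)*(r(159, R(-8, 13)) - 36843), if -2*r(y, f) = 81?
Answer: -200867541/2 ≈ -1.0043e+8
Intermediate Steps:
R(G, S) = 0
r(y, f) = -81/2 (r(y, f) = -½*81 = -81/2)
(39067 - 36344)*(r(159, R(-8, 13)) - 36843) = (39067 - 36344)*(-81/2 - 36843) = 2723*(-73767/2) = -200867541/2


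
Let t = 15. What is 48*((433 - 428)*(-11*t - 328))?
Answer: -118320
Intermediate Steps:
48*((433 - 428)*(-11*t - 328)) = 48*((433 - 428)*(-11*15 - 328)) = 48*(5*(-165 - 328)) = 48*(5*(-493)) = 48*(-2465) = -118320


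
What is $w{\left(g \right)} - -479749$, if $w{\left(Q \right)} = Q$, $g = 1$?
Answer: $479750$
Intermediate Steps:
$w{\left(g \right)} - -479749 = 1 - -479749 = 1 + 479749 = 479750$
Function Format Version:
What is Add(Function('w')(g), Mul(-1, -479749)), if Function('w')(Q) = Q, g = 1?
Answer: 479750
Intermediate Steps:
Add(Function('w')(g), Mul(-1, -479749)) = Add(1, Mul(-1, -479749)) = Add(1, 479749) = 479750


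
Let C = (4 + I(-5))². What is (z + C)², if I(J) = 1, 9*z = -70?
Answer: 24025/81 ≈ 296.60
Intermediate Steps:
z = -70/9 (z = (⅑)*(-70) = -70/9 ≈ -7.7778)
C = 25 (C = (4 + 1)² = 5² = 25)
(z + C)² = (-70/9 + 25)² = (155/9)² = 24025/81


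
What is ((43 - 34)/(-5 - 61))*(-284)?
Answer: 426/11 ≈ 38.727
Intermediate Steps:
((43 - 34)/(-5 - 61))*(-284) = (9/(-66))*(-284) = (9*(-1/66))*(-284) = -3/22*(-284) = 426/11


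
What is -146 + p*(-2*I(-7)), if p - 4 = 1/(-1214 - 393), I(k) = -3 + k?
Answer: -106082/1607 ≈ -66.012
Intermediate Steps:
p = 6427/1607 (p = 4 + 1/(-1214 - 393) = 4 + 1/(-1607) = 4 - 1/1607 = 6427/1607 ≈ 3.9994)
-146 + p*(-2*I(-7)) = -146 + 6427*(-2*(-3 - 7))/1607 = -146 + 6427*(-2*(-10))/1607 = -146 + (6427/1607)*20 = -146 + 128540/1607 = -106082/1607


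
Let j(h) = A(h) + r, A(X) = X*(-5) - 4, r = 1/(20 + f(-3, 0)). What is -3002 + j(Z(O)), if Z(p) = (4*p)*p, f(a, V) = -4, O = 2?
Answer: -49375/16 ≈ -3085.9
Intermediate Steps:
r = 1/16 (r = 1/(20 - 4) = 1/16 ≈ 0.062500)
A(X) = -4 - 5*X (A(X) = -5*X - 4 = -4 - 5*X)
Z(p) = 4*p**2
j(h) = -63/16 - 5*h (j(h) = (-4 - 5*h) + 1/16 = -63/16 - 5*h)
-3002 + j(Z(O)) = -3002 + (-63/16 - 20*2**2) = -3002 + (-63/16 - 20*4) = -3002 + (-63/16 - 5*16) = -3002 + (-63/16 - 80) = -3002 - 1343/16 = -49375/16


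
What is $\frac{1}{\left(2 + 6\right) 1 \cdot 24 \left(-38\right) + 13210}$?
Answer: $\frac{1}{5914} \approx 0.00016909$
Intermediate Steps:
$\frac{1}{\left(2 + 6\right) 1 \cdot 24 \left(-38\right) + 13210} = \frac{1}{8 \cdot 1 \cdot 24 \left(-38\right) + 13210} = \frac{1}{8 \cdot 24 \left(-38\right) + 13210} = \frac{1}{192 \left(-38\right) + 13210} = \frac{1}{-7296 + 13210} = \frac{1}{5914}$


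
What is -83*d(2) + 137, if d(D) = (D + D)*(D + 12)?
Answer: -4511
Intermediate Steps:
d(D) = 2*D*(12 + D) (d(D) = (2*D)*(12 + D) = 2*D*(12 + D))
-83*d(2) + 137 = -166*2*(12 + 2) + 137 = -166*2*14 + 137 = -83*56 + 137 = -4648 + 137 = -4511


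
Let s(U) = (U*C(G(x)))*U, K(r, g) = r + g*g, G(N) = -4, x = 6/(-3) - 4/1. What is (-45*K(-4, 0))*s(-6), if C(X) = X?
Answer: -25920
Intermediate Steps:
x = -6 (x = 6*(-1/3) - 4*1 = -2 - 4 = -6)
K(r, g) = r + g**2
s(U) = -4*U**2 (s(U) = (U*(-4))*U = (-4*U)*U = -4*U**2)
(-45*K(-4, 0))*s(-6) = (-45*(-4 + 0**2))*(-4*(-6)**2) = (-45*(-4 + 0))*(-4*36) = -45*(-4)*(-144) = 180*(-144) = -25920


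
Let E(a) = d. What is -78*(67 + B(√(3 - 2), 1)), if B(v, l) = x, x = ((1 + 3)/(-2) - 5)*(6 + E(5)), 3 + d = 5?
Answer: -858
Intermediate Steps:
d = 2 (d = -3 + 5 = 2)
E(a) = 2
x = -56 (x = ((1 + 3)/(-2) - 5)*(6 + 2) = (-½*4 - 5)*8 = (-2 - 5)*8 = -7*8 = -56)
B(v, l) = -56
-78*(67 + B(√(3 - 2), 1)) = -78*(67 - 56) = -78*11 = -858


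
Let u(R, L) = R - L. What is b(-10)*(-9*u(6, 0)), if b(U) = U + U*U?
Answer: -4860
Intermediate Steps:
b(U) = U + U²
b(-10)*(-9*u(6, 0)) = (-10*(1 - 10))*(-9*(6 - 1*0)) = (-10*(-9))*(-9*(6 + 0)) = 90*(-9*6) = 90*(-54) = -4860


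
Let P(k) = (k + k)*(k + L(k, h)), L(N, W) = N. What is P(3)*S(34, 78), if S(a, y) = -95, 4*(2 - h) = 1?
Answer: -3420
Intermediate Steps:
h = 7/4 (h = 2 - ¼*1 = 2 - ¼ = 7/4 ≈ 1.7500)
P(k) = 4*k² (P(k) = (k + k)*(k + k) = (2*k)*(2*k) = 4*k²)
P(3)*S(34, 78) = (4*3²)*(-95) = (4*9)*(-95) = 36*(-95) = -3420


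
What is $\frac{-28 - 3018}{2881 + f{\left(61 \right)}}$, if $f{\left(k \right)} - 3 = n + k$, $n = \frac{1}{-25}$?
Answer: $- \frac{38075}{36812} \approx -1.0343$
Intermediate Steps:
$n = - \frac{1}{25} \approx -0.04$
$f{\left(k \right)} = \frac{74}{25} + k$ ($f{\left(k \right)} = 3 + \left(- \frac{1}{25} + k\right) = \frac{74}{25} + k$)
$\frac{-28 - 3018}{2881 + f{\left(61 \right)}} = \frac{-28 - 3018}{2881 + \left(\frac{74}{25} + 61\right)} = - \frac{3046}{2881 + \frac{1599}{25}} = - \frac{3046}{\frac{73624}{25}} = \left(-3046\right) \frac{25}{73624} = - \frac{38075}{36812}$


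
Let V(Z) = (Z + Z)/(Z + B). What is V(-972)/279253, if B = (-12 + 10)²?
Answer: 243/33789613 ≈ 7.1916e-6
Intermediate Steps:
B = 4 (B = (-2)² = 4)
V(Z) = 2*Z/(4 + Z) (V(Z) = (Z + Z)/(Z + 4) = (2*Z)/(4 + Z) = 2*Z/(4 + Z))
V(-972)/279253 = (2*(-972)/(4 - 972))/279253 = (2*(-972)/(-968))*(1/279253) = (2*(-972)*(-1/968))*(1/279253) = (243/121)*(1/279253) = 243/33789613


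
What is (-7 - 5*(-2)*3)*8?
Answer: 184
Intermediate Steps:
(-7 - 5*(-2)*3)*8 = (-7 + 10*3)*8 = (-7 + 30)*8 = 23*8 = 184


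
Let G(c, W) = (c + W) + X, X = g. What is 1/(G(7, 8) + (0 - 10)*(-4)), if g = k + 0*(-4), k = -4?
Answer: 1/51 ≈ 0.019608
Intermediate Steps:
g = -4 (g = -4 + 0*(-4) = -4 + 0 = -4)
X = -4
G(c, W) = -4 + W + c (G(c, W) = (c + W) - 4 = (W + c) - 4 = -4 + W + c)
1/(G(7, 8) + (0 - 10)*(-4)) = 1/((-4 + 8 + 7) + (0 - 10)*(-4)) = 1/(11 - 10*(-4)) = 1/(11 + 40) = 1/51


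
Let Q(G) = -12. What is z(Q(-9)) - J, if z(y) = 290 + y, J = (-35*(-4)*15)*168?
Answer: -352522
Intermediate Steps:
J = 352800 (J = (140*15)*168 = 2100*168 = 352800)
z(Q(-9)) - J = (290 - 12) - 1*352800 = 278 - 352800 = -352522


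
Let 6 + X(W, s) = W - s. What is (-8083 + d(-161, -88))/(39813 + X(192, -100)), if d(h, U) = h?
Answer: -8244/40099 ≈ -0.20559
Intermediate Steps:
X(W, s) = -6 + W - s (X(W, s) = -6 + (W - s) = -6 + W - s)
(-8083 + d(-161, -88))/(39813 + X(192, -100)) = (-8083 - 161)/(39813 + (-6 + 192 - 1*(-100))) = -8244/(39813 + (-6 + 192 + 100)) = -8244/(39813 + 286) = -8244/40099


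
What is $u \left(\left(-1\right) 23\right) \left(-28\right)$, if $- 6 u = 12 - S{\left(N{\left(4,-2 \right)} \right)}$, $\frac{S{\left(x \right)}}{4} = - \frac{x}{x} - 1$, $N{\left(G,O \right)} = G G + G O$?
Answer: $- \frac{6440}{3} \approx -2146.7$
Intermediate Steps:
$N{\left(G,O \right)} = G^{2} + G O$
$S{\left(x \right)} = -8$ ($S{\left(x \right)} = 4 \left(- \frac{x}{x} - 1\right) = 4 \left(\left(-1\right) 1 - 1\right) = 4 \left(-1 - 1\right) = 4 \left(-2\right) = -8$)
$u = - \frac{10}{3}$ ($u = - \frac{12 - -8}{6} = - \frac{12 + 8}{6} = \left(- \frac{1}{6}\right) 20 = - \frac{10}{3} \approx -3.3333$)
$u \left(\left(-1\right) 23\right) \left(-28\right) = - \frac{10 \left(\left(-1\right) 23\right)}{3} \left(-28\right) = \left(- \frac{10}{3}\right) \left(-23\right) \left(-28\right) = \frac{230}{3} \left(-28\right) = - \frac{6440}{3}$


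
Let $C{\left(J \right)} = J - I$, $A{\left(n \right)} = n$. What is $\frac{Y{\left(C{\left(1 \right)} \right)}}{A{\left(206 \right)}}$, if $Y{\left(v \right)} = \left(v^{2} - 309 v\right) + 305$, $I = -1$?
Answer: $- \frac{3}{2} \approx -1.5$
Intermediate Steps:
$C{\left(J \right)} = 1 + J$ ($C{\left(J \right)} = J - -1 = J + 1 = 1 + J$)
$Y{\left(v \right)} = 305 + v^{2} - 309 v$
$\frac{Y{\left(C{\left(1 \right)} \right)}}{A{\left(206 \right)}} = \frac{305 + \left(1 + 1\right)^{2} - 309 \left(1 + 1\right)}{206} = \left(305 + 2^{2} - 618\right) \frac{1}{206} = \left(305 + 4 - 618\right) \frac{1}{206} = \left(-309\right) \frac{1}{206} = - \frac{3}{2}$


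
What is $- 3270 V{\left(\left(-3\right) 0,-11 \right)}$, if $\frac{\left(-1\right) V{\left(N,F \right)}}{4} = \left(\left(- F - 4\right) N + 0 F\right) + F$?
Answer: $-143880$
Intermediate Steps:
$V{\left(N,F \right)} = - 4 F - 4 N \left(-4 - F\right)$ ($V{\left(N,F \right)} = - 4 \left(\left(\left(- F - 4\right) N + 0 F\right) + F\right) = - 4 \left(\left(\left(-4 - F\right) N + 0\right) + F\right) = - 4 \left(\left(N \left(-4 - F\right) + 0\right) + F\right) = - 4 \left(N \left(-4 - F\right) + F\right) = - 4 \left(F + N \left(-4 - F\right)\right) = - 4 F - 4 N \left(-4 - F\right)$)
$- 3270 V{\left(\left(-3\right) 0,-11 \right)} = - 3270 \left(\left(-4\right) \left(-11\right) + 16 \left(\left(-3\right) 0\right) + 4 \left(-11\right) \left(\left(-3\right) 0\right)\right) = - 3270 \left(44 + 16 \cdot 0 + 4 \left(-11\right) 0\right) = - 3270 \left(44 + 0 + 0\right) = \left(-3270\right) 44 = -143880$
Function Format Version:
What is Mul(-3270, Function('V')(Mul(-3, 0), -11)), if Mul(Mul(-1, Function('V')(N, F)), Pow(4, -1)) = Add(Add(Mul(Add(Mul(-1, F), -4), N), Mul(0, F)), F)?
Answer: -143880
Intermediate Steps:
Function('V')(N, F) = Add(Mul(-4, F), Mul(-4, N, Add(-4, Mul(-1, F)))) (Function('V')(N, F) = Mul(-4, Add(Add(Mul(Add(Mul(-1, F), -4), N), Mul(0, F)), F)) = Mul(-4, Add(Add(Mul(Add(-4, Mul(-1, F)), N), 0), F)) = Mul(-4, Add(Add(Mul(N, Add(-4, Mul(-1, F))), 0), F)) = Mul(-4, Add(Mul(N, Add(-4, Mul(-1, F))), F)) = Mul(-4, Add(F, Mul(N, Add(-4, Mul(-1, F))))) = Add(Mul(-4, F), Mul(-4, N, Add(-4, Mul(-1, F)))))
Mul(-3270, Function('V')(Mul(-3, 0), -11)) = Mul(-3270, Add(Mul(-4, -11), Mul(16, Mul(-3, 0)), Mul(4, -11, Mul(-3, 0)))) = Mul(-3270, Add(44, Mul(16, 0), Mul(4, -11, 0))) = Mul(-3270, Add(44, 0, 0)) = Mul(-3270, 44) = -143880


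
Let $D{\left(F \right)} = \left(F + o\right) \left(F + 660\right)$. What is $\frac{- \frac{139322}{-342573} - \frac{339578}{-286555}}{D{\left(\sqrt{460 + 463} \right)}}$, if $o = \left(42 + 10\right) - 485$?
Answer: $- \frac{22254975823921864}{3980432717596173164865} - \frac{17734791534104 \sqrt{923}}{3980432717596173164865} \approx -5.7265 \cdot 10^{-6}$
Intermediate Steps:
$o = -433$ ($o = 52 - 485 = -433$)
$D{\left(F \right)} = \left(-433 + F\right) \left(660 + F\right)$ ($D{\left(F \right)} = \left(F - 433\right) \left(F + 660\right) = \left(-433 + F\right) \left(660 + F\right)$)
$\frac{- \frac{139322}{-342573} - \frac{339578}{-286555}}{D{\left(\sqrt{460 + 463} \right)}} = \frac{- \frac{139322}{-342573} - \frac{339578}{-286555}}{-285780 + \left(\sqrt{460 + 463}\right)^{2} + 227 \sqrt{460 + 463}} = \frac{\left(-139322\right) \left(- \frac{1}{342573}\right) - - \frac{339578}{286555}}{-285780 + \left(\sqrt{923}\right)^{2} + 227 \sqrt{923}} = \frac{\frac{139322}{342573} + \frac{339578}{286555}}{-285780 + 923 + 227 \sqrt{923}} = \frac{156253669904}{98166006015 \left(-284857 + 227 \sqrt{923}\right)}$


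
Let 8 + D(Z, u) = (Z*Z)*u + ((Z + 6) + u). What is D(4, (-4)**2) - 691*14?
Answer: -9400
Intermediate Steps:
D(Z, u) = -2 + Z + u + u*Z**2 (D(Z, u) = -8 + ((Z*Z)*u + ((Z + 6) + u)) = -8 + (Z**2*u + ((6 + Z) + u)) = -8 + (u*Z**2 + (6 + Z + u)) = -8 + (6 + Z + u + u*Z**2) = -2 + Z + u + u*Z**2)
D(4, (-4)**2) - 691*14 = (-2 + 4 + (-4)**2 + (-4)**2*4**2) - 691*14 = (-2 + 4 + 16 + 16*16) - 9674 = (-2 + 4 + 16 + 256) - 9674 = 274 - 9674 = -9400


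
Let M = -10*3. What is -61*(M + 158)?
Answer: -7808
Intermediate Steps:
M = -30
-61*(M + 158) = -61*(-30 + 158) = -61*128 = -7808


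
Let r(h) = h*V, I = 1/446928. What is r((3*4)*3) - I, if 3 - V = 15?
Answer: -193072897/446928 ≈ -432.00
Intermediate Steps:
I = 1/446928 ≈ 2.2375e-6
V = -12 (V = 3 - 1*15 = 3 - 15 = -12)
r(h) = -12*h (r(h) = h*(-12) = -12*h)
r((3*4)*3) - I = -12*3*4*3 - 1*1/446928 = -144*3 - 1/446928 = -12*36 - 1/446928 = -432 - 1/446928 = -193072897/446928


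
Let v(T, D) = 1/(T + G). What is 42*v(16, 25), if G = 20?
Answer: 7/6 ≈ 1.1667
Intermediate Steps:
v(T, D) = 1/(20 + T) (v(T, D) = 1/(T + 20) = 1/(20 + T))
42*v(16, 25) = 42/(20 + 16) = 42/36 = 42*(1/36) = 7/6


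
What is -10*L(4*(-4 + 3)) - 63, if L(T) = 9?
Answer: -153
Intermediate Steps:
-10*L(4*(-4 + 3)) - 63 = -10*9 - 63 = -90 - 63 = -153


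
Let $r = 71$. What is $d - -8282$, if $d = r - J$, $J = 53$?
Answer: $8300$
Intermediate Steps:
$d = 18$ ($d = 71 - 53 = 18$)
$d - -8282 = 18 - -8282 = 18 + 8282 = 8300$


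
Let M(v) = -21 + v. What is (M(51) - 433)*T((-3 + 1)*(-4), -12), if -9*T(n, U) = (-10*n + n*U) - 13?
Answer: -8463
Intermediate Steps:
T(n, U) = 13/9 + 10*n/9 - U*n/9 (T(n, U) = -((-10*n + n*U) - 13)/9 = -((-10*n + U*n) - 13)/9 = -(-13 - 10*n + U*n)/9 = 13/9 + 10*n/9 - U*n/9)
(M(51) - 433)*T((-3 + 1)*(-4), -12) = ((-21 + 51) - 433)*(13/9 + 10*((-3 + 1)*(-4))/9 - 1/9*(-12)*(-3 + 1)*(-4)) = (30 - 433)*(13/9 + 10*(-2*(-4))/9 - 1/9*(-12)*(-2*(-4))) = -403*(13/9 + (10/9)*8 - 1/9*(-12)*8) = -403*(13/9 + 80/9 + 32/3) = -403*21 = -8463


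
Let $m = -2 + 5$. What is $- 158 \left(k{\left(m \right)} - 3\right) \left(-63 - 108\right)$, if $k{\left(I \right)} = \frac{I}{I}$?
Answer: $-54036$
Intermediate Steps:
$m = 3$
$k{\left(I \right)} = 1$
$- 158 \left(k{\left(m \right)} - 3\right) \left(-63 - 108\right) = - 158 \left(1 - 3\right) \left(-63 - 108\right) = - 158 \left(\left(-2\right) \left(-171\right)\right) = \left(-158\right) 342 = -54036$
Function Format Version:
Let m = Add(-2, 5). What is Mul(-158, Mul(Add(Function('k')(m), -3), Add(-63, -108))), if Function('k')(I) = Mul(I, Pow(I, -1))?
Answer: -54036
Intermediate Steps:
m = 3
Function('k')(I) = 1
Mul(-158, Mul(Add(Function('k')(m), -3), Add(-63, -108))) = Mul(-158, Mul(Add(1, -3), Add(-63, -108))) = Mul(-158, Mul(-2, -171)) = Mul(-158, 342) = -54036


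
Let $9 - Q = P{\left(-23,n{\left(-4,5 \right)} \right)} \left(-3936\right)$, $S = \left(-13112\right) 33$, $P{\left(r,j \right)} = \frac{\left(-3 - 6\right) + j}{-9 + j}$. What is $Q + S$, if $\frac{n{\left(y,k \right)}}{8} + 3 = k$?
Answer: $-428751$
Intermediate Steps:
$n{\left(y,k \right)} = -24 + 8 k$
$P{\left(r,j \right)} = 1$ ($P{\left(r,j \right)} = \frac{\left(-3 - 6\right) + j}{-9 + j} = \frac{-9 + j}{-9 + j} = 1$)
$S = -432696$
$Q = 3945$ ($Q = 9 - 1 \left(-3936\right) = 9 - -3936 = 9 + 3936 = 3945$)
$Q + S = 3945 - 432696 = -428751$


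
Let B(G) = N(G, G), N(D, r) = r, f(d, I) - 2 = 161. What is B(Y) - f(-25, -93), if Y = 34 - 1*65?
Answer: -194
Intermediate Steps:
f(d, I) = 163 (f(d, I) = 2 + 161 = 163)
Y = -31 (Y = 34 - 65 = -31)
B(G) = G
B(Y) - f(-25, -93) = -31 - 1*163 = -31 - 163 = -194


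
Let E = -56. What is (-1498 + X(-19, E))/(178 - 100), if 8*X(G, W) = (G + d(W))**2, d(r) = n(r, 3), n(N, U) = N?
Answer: -6359/624 ≈ -10.191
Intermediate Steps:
d(r) = r
X(G, W) = (G + W)**2/8
(-1498 + X(-19, E))/(178 - 100) = (-1498 + (-19 - 56)**2/8)/(178 - 100) = (-1498 + (1/8)*(-75)**2)/78 = (-1498 + (1/8)*5625)*(1/78) = (-1498 + 5625/8)*(1/78) = -6359/8*1/78 = -6359/624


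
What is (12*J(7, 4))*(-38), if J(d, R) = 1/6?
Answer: -76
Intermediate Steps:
J(d, R) = 1/6
(12*J(7, 4))*(-38) = (12*(1/6))*(-38) = 2*(-38) = -76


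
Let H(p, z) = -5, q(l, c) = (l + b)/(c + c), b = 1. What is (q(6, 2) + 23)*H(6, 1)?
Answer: -495/4 ≈ -123.75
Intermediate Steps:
q(l, c) = (1 + l)/(2*c) (q(l, c) = (l + 1)/(c + c) = (1 + l)/((2*c)) = (1 + l)*(1/(2*c)) = (1 + l)/(2*c))
(q(6, 2) + 23)*H(6, 1) = ((½)*(1 + 6)/2 + 23)*(-5) = ((½)*(½)*7 + 23)*(-5) = (7/4 + 23)*(-5) = (99/4)*(-5) = -495/4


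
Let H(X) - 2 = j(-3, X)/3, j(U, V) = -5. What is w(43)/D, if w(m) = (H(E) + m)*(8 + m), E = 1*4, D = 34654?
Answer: 1105/17327 ≈ 0.063773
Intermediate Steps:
E = 4
H(X) = 1/3 (H(X) = 2 - 5/3 = 1/3)
w(m) = (8 + m)*(1/3 + m) (w(m) = (1/3 + m)*(8 + m) = (8 + m)*(1/3 + m))
w(43)/D = (8/3 + 43**2 + (25/3)*43)/34654 = (8/3 + 1849 + 1075/3)*(1/34654) = 2210*(1/34654) = 1105/17327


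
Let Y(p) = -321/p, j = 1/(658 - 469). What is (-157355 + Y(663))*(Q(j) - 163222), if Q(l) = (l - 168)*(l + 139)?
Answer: 5942711378299172/202419 ≈ 2.9358e+10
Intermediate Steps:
j = 1/189 ≈ 0.0052910
Q(l) = (-168 + l)*(139 + l)
(-157355 + Y(663))*(Q(j) - 163222) = (-157355 - 321/663)*((-23352 + (1/189)**2 - 29*1/189) - 163222) = (-157355 - 321*1/663)*((-23352 + 1/35721 - 29/189) - 163222) = (-157355 - 107/221)*(-834162272/35721 - 163222) = -34775562/221*(-6664615334/35721) = 5942711378299172/202419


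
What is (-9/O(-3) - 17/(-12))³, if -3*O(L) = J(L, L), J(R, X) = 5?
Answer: 68417929/216000 ≈ 316.75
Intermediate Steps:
O(L) = -5/3 (O(L) = -⅓*5 = -5/3)
(-9/O(-3) - 17/(-12))³ = (-9/(-5/3) - 17/(-12))³ = (-9*(-⅗) - 17*(-1/12))³ = (27/5 + 17/12)³ = (409/60)³ = 68417929/216000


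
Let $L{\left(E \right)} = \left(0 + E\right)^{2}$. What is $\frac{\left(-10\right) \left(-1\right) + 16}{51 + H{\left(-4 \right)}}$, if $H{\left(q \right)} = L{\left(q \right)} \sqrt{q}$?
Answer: $\frac{1326}{3625} - \frac{832 i}{3625} \approx 0.36579 - 0.22952 i$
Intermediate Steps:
$L{\left(E \right)} = E^{2}$
$H{\left(q \right)} = q^{\frac{5}{2}}$ ($H{\left(q \right)} = q^{2} \sqrt{q} = q^{\frac{5}{2}}$)
$\frac{\left(-10\right) \left(-1\right) + 16}{51 + H{\left(-4 \right)}} = \frac{\left(-10\right) \left(-1\right) + 16}{51 + \left(-4\right)^{\frac{5}{2}}} = \frac{10 + 16}{51 + 32 i} = \frac{51 - 32 i}{3625} \cdot 26 = \frac{26 \left(51 - 32 i\right)}{3625}$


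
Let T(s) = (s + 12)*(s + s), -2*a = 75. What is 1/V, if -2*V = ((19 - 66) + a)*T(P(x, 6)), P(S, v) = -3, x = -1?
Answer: -2/4563 ≈ -0.00043831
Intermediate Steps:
a = -75/2 (a = -½*75 = -75/2 ≈ -37.500)
T(s) = 2*s*(12 + s) (T(s) = (12 + s)*(2*s) = 2*s*(12 + s))
V = -4563/2 (V = -((19 - 66) - 75/2)*2*(-3)*(12 - 3)/2 = -(-47 - 75/2)*2*(-3)*9/2 = -(-169)*(-54)/4 = -½*4563 = -4563/2 ≈ -2281.5)
1/V = 1/(-4563/2) = -2/4563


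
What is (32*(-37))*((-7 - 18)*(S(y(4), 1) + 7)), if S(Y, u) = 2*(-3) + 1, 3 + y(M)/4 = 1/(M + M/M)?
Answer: 59200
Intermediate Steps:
y(M) = -12 + 4/(1 + M) (y(M) = -12 + 4/(M + M/M) = -12 + 4/(M + 1) = -12 + 4/(1 + M))
S(Y, u) = -5 (S(Y, u) = -6 + 1 = -5)
(32*(-37))*((-7 - 18)*(S(y(4), 1) + 7)) = (32*(-37))*((-7 - 18)*(-5 + 7)) = -(-29600)*2 = -1184*(-50) = 59200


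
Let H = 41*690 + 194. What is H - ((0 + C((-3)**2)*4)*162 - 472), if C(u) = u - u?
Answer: 28956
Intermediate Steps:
C(u) = 0
H = 28484 (H = 28290 + 194 = 28484)
H - ((0 + C((-3)**2)*4)*162 - 472) = 28484 - ((0 + 0*4)*162 - 472) = 28484 - ((0 + 0)*162 - 472) = 28484 - (0*162 - 472) = 28484 - (0 - 472) = 28484 - 1*(-472) = 28484 + 472 = 28956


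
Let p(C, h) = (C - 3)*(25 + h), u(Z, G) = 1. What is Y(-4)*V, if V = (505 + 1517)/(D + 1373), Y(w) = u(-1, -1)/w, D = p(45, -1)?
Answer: -1011/4762 ≈ -0.21231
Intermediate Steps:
p(C, h) = (-3 + C)*(25 + h)
D = 1008 (D = -75 - 3*(-1) + 25*45 + 45*(-1) = -75 + 3 + 1125 - 45 = 1008)
Y(w) = 1/w
V = 2022/2381 (V = (505 + 1517)/(1008 + 1373) = 2022/2381 ≈ 0.84922)
Y(-4)*V = (2022/2381)/(-4) = -¼*2022/2381 = -1011/4762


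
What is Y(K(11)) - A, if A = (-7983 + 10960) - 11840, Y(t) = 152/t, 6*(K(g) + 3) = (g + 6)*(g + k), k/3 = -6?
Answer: 1213319/137 ≈ 8856.3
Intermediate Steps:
k = -18 (k = 3*(-6) = -18)
K(g) = -3 + (-18 + g)*(6 + g)/6 (K(g) = -3 + ((g + 6)*(g - 18))/6 = -3 + ((6 + g)*(-18 + g))/6 = -3 + ((-18 + g)*(6 + g))/6 = -3 + (-18 + g)*(6 + g)/6)
A = -8863 (A = 2977 - 11840 = -8863)
Y(K(11)) - A = 152/(-21 - 2*11 + (⅙)*11²) - 1*(-8863) = 152/(-21 - 22 + (⅙)*121) + 8863 = 152/(-21 - 22 + 121/6) + 8863 = 152/(-137/6) + 8863 = 152*(-6/137) + 8863 = -912/137 + 8863 = 1213319/137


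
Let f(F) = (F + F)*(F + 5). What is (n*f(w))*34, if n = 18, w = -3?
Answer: -7344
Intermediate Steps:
f(F) = 2*F*(5 + F) (f(F) = (2*F)*(5 + F) = 2*F*(5 + F))
(n*f(w))*34 = (18*(2*(-3)*(5 - 3)))*34 = (18*(2*(-3)*2))*34 = (18*(-12))*34 = -216*34 = -7344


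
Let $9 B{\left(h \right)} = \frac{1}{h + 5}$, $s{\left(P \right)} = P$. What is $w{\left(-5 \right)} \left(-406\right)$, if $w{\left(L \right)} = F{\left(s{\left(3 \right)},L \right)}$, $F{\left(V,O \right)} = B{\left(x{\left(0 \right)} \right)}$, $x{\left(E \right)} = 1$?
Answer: $- \frac{203}{27} \approx -7.5185$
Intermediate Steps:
$B{\left(h \right)} = \frac{1}{9 \left(5 + h\right)}$ ($B{\left(h \right)} = \frac{1}{9 \left(h + 5\right)} = \frac{1}{9 \left(5 + h\right)}$)
$F{\left(V,O \right)} = \frac{1}{54}$ ($F{\left(V,O \right)} = \frac{1}{9 \left(5 + 1\right)} = \frac{1}{9 \cdot 6} = \frac{1}{9} \cdot \frac{1}{6} = \frac{1}{54}$)
$w{\left(L \right)} = \frac{1}{54}$
$w{\left(-5 \right)} \left(-406\right) = \frac{1}{54} \left(-406\right) = - \frac{203}{27}$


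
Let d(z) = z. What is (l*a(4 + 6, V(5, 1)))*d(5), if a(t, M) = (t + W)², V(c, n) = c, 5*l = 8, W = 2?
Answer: 1152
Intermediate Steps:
l = 8/5 (l = (⅕)*8 = 8/5 ≈ 1.6000)
a(t, M) = (2 + t)² (a(t, M) = (t + 2)² = (2 + t)²)
(l*a(4 + 6, V(5, 1)))*d(5) = (8*(2 + (4 + 6))²/5)*5 = (8*(2 + 10)²/5)*5 = ((8/5)*12²)*5 = ((8/5)*144)*5 = (1152/5)*5 = 1152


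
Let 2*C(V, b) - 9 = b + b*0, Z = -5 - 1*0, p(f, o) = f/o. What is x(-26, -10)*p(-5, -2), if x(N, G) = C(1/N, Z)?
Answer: 5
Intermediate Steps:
Z = -5 (Z = -5 + 0 = -5)
C(V, b) = 9/2 + b/2 (C(V, b) = 9/2 + (b + b*0)/2 = 9/2 + (b + 0)/2 = 9/2 + b/2)
x(N, G) = 2 (x(N, G) = 9/2 + (½)*(-5) = 9/2 - 5/2 = 2)
x(-26, -10)*p(-5, -2) = 2*(-5/(-2)) = 2*(-5*(-½)) = 2*(5/2) = 5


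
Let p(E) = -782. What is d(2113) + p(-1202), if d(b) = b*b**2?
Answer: 9434056115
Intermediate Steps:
d(b) = b**3
d(2113) + p(-1202) = 2113**3 - 782 = 9434056897 - 782 = 9434056115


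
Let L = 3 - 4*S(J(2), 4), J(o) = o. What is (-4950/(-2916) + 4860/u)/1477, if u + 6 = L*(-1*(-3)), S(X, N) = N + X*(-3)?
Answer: 4205/34182 ≈ 0.12302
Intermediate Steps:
S(X, N) = N - 3*X
L = 11 (L = 3 - 4*(4 - 3*2) = 3 - 4*(4 - 6) = 3 - 4*(-2) = 3 + 8 = 11)
u = 27 (u = -6 + 11*(-1*(-3)) = -6 + 11*3 = -6 + 33 = 27)
(-4950/(-2916) + 4860/u)/1477 = (-4950/(-2916) + 4860/27)/1477 = (-4950*(-1/2916) + 4860*(1/27))*(1/1477) = (275/162 + 180)*(1/1477) = (29435/162)*(1/1477) = 4205/34182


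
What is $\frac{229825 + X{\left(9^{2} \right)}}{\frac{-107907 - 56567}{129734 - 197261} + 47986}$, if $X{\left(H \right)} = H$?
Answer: $\frac{7762431231}{1620257548} \approx 4.7909$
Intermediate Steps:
$\frac{229825 + X{\left(9^{2} \right)}}{\frac{-107907 - 56567}{129734 - 197261} + 47986} = \frac{229825 + 9^{2}}{\frac{-107907 - 56567}{129734 - 197261} + 47986} = \frac{229825 + 81}{- \frac{164474}{-67527} + 47986} = \frac{229906}{\left(-164474\right) \left(- \frac{1}{67527}\right) + 47986} = \frac{229906}{\frac{164474}{67527} + 47986} = \frac{229906}{\frac{3240515096}{67527}} = 229906 \cdot \frac{67527}{3240515096} = \frac{7762431231}{1620257548}$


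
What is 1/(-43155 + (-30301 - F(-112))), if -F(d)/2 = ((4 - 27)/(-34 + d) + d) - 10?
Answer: -73/5380077 ≈ -1.3569e-5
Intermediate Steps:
F(d) = 20 - 2*d + 46/(-34 + d) (F(d) = -2*(((4 - 27)/(-34 + d) + d) - 10) = -2*((-23/(-34 + d) + d) - 10) = -2*((d - 23/(-34 + d)) - 10) = -2*(-10 + d - 23/(-34 + d)) = 20 - 2*d + 46/(-34 + d))
1/(-43155 + (-30301 - F(-112))) = 1/(-43155 + (-30301 - 2*(-317 - 1*(-112)² + 44*(-112))/(-34 - 112))) = 1/(-43155 + (-30301 - 2*(-317 - 1*12544 - 4928)/(-146))) = 1/(-43155 + (-30301 - 2*(-1)*(-317 - 12544 - 4928)/146)) = 1/(-43155 + (-30301 - 2*(-1)*(-17789)/146)) = 1/(-43155 + (-30301 - 1*17789/73)) = 1/(-43155 + (-30301 - 17789/73)) = 1/(-43155 - 2229762/73) = 1/(-5380077/73) = -73/5380077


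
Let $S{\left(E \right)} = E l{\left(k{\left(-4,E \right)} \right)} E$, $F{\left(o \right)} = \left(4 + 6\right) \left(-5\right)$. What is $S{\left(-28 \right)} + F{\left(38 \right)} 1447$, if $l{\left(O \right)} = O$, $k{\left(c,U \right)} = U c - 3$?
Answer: $13106$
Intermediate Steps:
$F{\left(o \right)} = -50$ ($F{\left(o \right)} = 10 \left(-5\right) = -50$)
$k{\left(c,U \right)} = -3 + U c$
$S{\left(E \right)} = E^{2} \left(-3 - 4 E\right)$ ($S{\left(E \right)} = E \left(-3 + E \left(-4\right)\right) E = E \left(-3 - 4 E\right) E = E^{2} \left(-3 - 4 E\right)$)
$S{\left(-28 \right)} + F{\left(38 \right)} 1447 = \left(-28\right)^{2} \left(-3 - -112\right) - 72350 = 784 \left(-3 + 112\right) - 72350 = 784 \cdot 109 - 72350 = 85456 - 72350 = 13106$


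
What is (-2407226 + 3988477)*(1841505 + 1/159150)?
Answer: 463425960263039501/159150 ≈ 2.9119e+12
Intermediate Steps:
(-2407226 + 3988477)*(1841505 + 1/159150) = 1581251*(1841505 + 1/159150) = 1581251*(293075520751/159150) = 463425960263039501/159150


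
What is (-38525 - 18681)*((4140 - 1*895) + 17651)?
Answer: -1195376576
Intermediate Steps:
(-38525 - 18681)*((4140 - 1*895) + 17651) = -57206*((4140 - 895) + 17651) = -57206*(3245 + 17651) = -57206*20896 = -1195376576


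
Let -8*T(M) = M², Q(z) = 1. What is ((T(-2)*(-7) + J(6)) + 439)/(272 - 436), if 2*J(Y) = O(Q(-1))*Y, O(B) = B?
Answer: -891/328 ≈ -2.7165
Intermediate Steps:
J(Y) = Y/2 (J(Y) = (1*Y)/2 = Y/2)
T(M) = -M²/8
((T(-2)*(-7) + J(6)) + 439)/(272 - 436) = ((-⅛*(-2)²*(-7) + (½)*6) + 439)/(272 - 436) = ((-⅛*4*(-7) + 3) + 439)/(-164) = ((-½*(-7) + 3) + 439)*(-1/164) = ((7/2 + 3) + 439)*(-1/164) = (13/2 + 439)*(-1/164) = (891/2)*(-1/164) = -891/328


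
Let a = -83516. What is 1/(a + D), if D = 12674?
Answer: -1/70842 ≈ -1.4116e-5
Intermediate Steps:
1/(a + D) = 1/(-83516 + 12674) = 1/(-70842) = -1/70842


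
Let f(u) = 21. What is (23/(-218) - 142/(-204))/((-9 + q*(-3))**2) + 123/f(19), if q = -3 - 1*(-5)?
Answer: 51304756/8755425 ≈ 5.8598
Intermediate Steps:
q = 2 (q = -3 + 5 = 2)
(23/(-218) - 142/(-204))/((-9 + q*(-3))**2) + 123/f(19) = (23/(-218) - 142/(-204))/((-9 + 2*(-3))**2) + 123/21 = (23*(-1/218) - 142*(-1/204))/((-9 - 6)**2) + 123*(1/21) = (-23/218 + 71/102)/((-15)**2) + 41/7 = (3283/5559)/225 + 41/7 = (3283/5559)*(1/225) + 41/7 = 3283/1250775 + 41/7 = 51304756/8755425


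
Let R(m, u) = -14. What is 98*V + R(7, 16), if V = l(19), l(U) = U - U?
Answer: -14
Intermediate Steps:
l(U) = 0
V = 0
98*V + R(7, 16) = 98*0 - 14 = 0 - 14 = -14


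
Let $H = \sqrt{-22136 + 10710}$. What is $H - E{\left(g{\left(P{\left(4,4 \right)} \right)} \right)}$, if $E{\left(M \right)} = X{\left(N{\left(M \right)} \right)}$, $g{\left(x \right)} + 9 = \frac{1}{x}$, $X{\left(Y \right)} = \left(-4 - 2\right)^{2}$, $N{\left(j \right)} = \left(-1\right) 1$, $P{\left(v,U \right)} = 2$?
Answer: $-36 + i \sqrt{11426} \approx -36.0 + 106.89 i$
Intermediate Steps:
$N{\left(j \right)} = -1$
$X{\left(Y \right)} = 36$ ($X{\left(Y \right)} = \left(-6\right)^{2} = 36$)
$g{\left(x \right)} = -9 + \frac{1}{x}$
$E{\left(M \right)} = 36$
$H = i \sqrt{11426}$ ($H = \sqrt{-11426} = i \sqrt{11426} \approx 106.89 i$)
$H - E{\left(g{\left(P{\left(4,4 \right)} \right)} \right)} = i \sqrt{11426} - 36 = -36 + i \sqrt{11426}$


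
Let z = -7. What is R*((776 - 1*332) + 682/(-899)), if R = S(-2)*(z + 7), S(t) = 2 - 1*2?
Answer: 0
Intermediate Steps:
S(t) = 0 (S(t) = 2 - 2 = 0)
R = 0 (R = 0*(-7 + 7) = 0*0 = 0)
R*((776 - 1*332) + 682/(-899)) = 0*((776 - 1*332) + 682/(-899)) = 0*((776 - 332) + 682*(-1/899)) = 0*(444 - 22/29) = 0*(12854/29) = 0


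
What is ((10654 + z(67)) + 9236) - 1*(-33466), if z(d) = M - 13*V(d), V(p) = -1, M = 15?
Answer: 53384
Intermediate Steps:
z(d) = 28 (z(d) = 15 - 13*(-1) = 15 - 1*(-13) = 15 + 13 = 28)
((10654 + z(67)) + 9236) - 1*(-33466) = ((10654 + 28) + 9236) - 1*(-33466) = (10682 + 9236) + 33466 = 19918 + 33466 = 53384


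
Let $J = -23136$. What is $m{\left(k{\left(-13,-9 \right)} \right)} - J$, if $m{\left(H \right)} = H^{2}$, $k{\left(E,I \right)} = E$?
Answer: $23305$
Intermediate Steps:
$m{\left(k{\left(-13,-9 \right)} \right)} - J = \left(-13\right)^{2} - -23136 = 169 + 23136 = 23305$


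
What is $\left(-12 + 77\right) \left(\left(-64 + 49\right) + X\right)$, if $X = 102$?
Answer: $5655$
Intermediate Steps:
$\left(-12 + 77\right) \left(\left(-64 + 49\right) + X\right) = \left(-12 + 77\right) \left(\left(-64 + 49\right) + 102\right) = 65 \left(-15 + 102\right) = 65 \cdot 87 = 5655$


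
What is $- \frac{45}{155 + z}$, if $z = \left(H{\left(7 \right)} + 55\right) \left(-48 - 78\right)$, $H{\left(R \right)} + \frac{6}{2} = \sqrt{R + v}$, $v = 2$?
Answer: $\frac{9}{1355} \approx 0.0066421$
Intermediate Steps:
$H{\left(R \right)} = -3 + \sqrt{2 + R}$ ($H{\left(R \right)} = -3 + \sqrt{R + 2} = -3 + \sqrt{2 + R}$)
$z = -6930$ ($z = \left(\left(-3 + \sqrt{2 + 7}\right) + 55\right) \left(-48 - 78\right) = \left(\left(-3 + \sqrt{9}\right) + 55\right) \left(-126\right) = \left(\left(-3 + 3\right) + 55\right) \left(-126\right) = \left(0 + 55\right) \left(-126\right) = 55 \left(-126\right) = -6930$)
$- \frac{45}{155 + z} = - \frac{45}{155 - 6930} = - \frac{45}{-6775} = \left(-45\right) \left(- \frac{1}{6775}\right) = \frac{9}{1355}$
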